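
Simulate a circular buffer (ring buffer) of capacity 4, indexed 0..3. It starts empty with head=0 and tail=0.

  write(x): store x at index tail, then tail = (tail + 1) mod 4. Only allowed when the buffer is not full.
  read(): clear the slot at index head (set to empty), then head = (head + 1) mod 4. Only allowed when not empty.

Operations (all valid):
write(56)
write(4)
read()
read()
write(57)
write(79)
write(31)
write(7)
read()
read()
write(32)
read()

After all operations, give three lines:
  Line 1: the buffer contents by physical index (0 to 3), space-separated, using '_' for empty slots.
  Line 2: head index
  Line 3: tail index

write(56): buf=[56 _ _ _], head=0, tail=1, size=1
write(4): buf=[56 4 _ _], head=0, tail=2, size=2
read(): buf=[_ 4 _ _], head=1, tail=2, size=1
read(): buf=[_ _ _ _], head=2, tail=2, size=0
write(57): buf=[_ _ 57 _], head=2, tail=3, size=1
write(79): buf=[_ _ 57 79], head=2, tail=0, size=2
write(31): buf=[31 _ 57 79], head=2, tail=1, size=3
write(7): buf=[31 7 57 79], head=2, tail=2, size=4
read(): buf=[31 7 _ 79], head=3, tail=2, size=3
read(): buf=[31 7 _ _], head=0, tail=2, size=2
write(32): buf=[31 7 32 _], head=0, tail=3, size=3
read(): buf=[_ 7 32 _], head=1, tail=3, size=2

Answer: _ 7 32 _
1
3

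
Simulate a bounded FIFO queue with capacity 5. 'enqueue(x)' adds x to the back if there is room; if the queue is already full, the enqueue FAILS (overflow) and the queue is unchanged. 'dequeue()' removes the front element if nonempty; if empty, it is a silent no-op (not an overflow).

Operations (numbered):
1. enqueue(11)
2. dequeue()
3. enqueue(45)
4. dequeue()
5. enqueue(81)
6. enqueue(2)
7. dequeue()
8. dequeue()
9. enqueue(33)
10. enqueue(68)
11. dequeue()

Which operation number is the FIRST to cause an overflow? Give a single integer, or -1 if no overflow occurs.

Answer: -1

Derivation:
1. enqueue(11): size=1
2. dequeue(): size=0
3. enqueue(45): size=1
4. dequeue(): size=0
5. enqueue(81): size=1
6. enqueue(2): size=2
7. dequeue(): size=1
8. dequeue(): size=0
9. enqueue(33): size=1
10. enqueue(68): size=2
11. dequeue(): size=1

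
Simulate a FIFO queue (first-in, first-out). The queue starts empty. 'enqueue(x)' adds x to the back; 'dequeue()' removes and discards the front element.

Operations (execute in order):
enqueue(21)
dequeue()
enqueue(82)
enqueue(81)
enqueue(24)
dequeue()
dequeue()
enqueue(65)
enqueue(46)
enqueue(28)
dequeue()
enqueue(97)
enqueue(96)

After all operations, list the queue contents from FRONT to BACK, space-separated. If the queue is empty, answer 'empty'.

enqueue(21): [21]
dequeue(): []
enqueue(82): [82]
enqueue(81): [82, 81]
enqueue(24): [82, 81, 24]
dequeue(): [81, 24]
dequeue(): [24]
enqueue(65): [24, 65]
enqueue(46): [24, 65, 46]
enqueue(28): [24, 65, 46, 28]
dequeue(): [65, 46, 28]
enqueue(97): [65, 46, 28, 97]
enqueue(96): [65, 46, 28, 97, 96]

Answer: 65 46 28 97 96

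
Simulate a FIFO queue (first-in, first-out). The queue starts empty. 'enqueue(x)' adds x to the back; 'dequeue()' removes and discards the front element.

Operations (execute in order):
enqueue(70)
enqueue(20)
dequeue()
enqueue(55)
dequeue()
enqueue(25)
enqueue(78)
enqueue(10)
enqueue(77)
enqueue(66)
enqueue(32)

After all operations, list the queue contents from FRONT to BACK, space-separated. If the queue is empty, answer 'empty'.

enqueue(70): [70]
enqueue(20): [70, 20]
dequeue(): [20]
enqueue(55): [20, 55]
dequeue(): [55]
enqueue(25): [55, 25]
enqueue(78): [55, 25, 78]
enqueue(10): [55, 25, 78, 10]
enqueue(77): [55, 25, 78, 10, 77]
enqueue(66): [55, 25, 78, 10, 77, 66]
enqueue(32): [55, 25, 78, 10, 77, 66, 32]

Answer: 55 25 78 10 77 66 32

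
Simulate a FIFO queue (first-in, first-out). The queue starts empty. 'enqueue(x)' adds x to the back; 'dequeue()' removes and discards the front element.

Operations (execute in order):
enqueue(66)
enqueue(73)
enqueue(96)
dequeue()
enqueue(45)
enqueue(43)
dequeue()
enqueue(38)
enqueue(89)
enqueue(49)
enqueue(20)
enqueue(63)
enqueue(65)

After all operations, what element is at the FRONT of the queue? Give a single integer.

Answer: 96

Derivation:
enqueue(66): queue = [66]
enqueue(73): queue = [66, 73]
enqueue(96): queue = [66, 73, 96]
dequeue(): queue = [73, 96]
enqueue(45): queue = [73, 96, 45]
enqueue(43): queue = [73, 96, 45, 43]
dequeue(): queue = [96, 45, 43]
enqueue(38): queue = [96, 45, 43, 38]
enqueue(89): queue = [96, 45, 43, 38, 89]
enqueue(49): queue = [96, 45, 43, 38, 89, 49]
enqueue(20): queue = [96, 45, 43, 38, 89, 49, 20]
enqueue(63): queue = [96, 45, 43, 38, 89, 49, 20, 63]
enqueue(65): queue = [96, 45, 43, 38, 89, 49, 20, 63, 65]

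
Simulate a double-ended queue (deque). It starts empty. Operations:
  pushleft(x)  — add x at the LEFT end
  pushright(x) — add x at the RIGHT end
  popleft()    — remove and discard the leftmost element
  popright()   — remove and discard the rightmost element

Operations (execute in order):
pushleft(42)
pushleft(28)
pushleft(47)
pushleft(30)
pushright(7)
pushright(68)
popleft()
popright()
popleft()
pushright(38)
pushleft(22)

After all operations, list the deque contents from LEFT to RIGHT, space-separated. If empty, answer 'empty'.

Answer: 22 28 42 7 38

Derivation:
pushleft(42): [42]
pushleft(28): [28, 42]
pushleft(47): [47, 28, 42]
pushleft(30): [30, 47, 28, 42]
pushright(7): [30, 47, 28, 42, 7]
pushright(68): [30, 47, 28, 42, 7, 68]
popleft(): [47, 28, 42, 7, 68]
popright(): [47, 28, 42, 7]
popleft(): [28, 42, 7]
pushright(38): [28, 42, 7, 38]
pushleft(22): [22, 28, 42, 7, 38]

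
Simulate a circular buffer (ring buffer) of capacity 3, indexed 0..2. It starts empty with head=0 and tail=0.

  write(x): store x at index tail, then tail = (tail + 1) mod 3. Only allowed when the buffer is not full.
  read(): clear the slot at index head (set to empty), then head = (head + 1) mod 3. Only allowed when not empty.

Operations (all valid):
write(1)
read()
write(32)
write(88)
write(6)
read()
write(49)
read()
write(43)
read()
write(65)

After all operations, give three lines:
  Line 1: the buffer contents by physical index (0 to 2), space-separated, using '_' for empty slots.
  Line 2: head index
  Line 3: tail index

Answer: 65 49 43
1
1

Derivation:
write(1): buf=[1 _ _], head=0, tail=1, size=1
read(): buf=[_ _ _], head=1, tail=1, size=0
write(32): buf=[_ 32 _], head=1, tail=2, size=1
write(88): buf=[_ 32 88], head=1, tail=0, size=2
write(6): buf=[6 32 88], head=1, tail=1, size=3
read(): buf=[6 _ 88], head=2, tail=1, size=2
write(49): buf=[6 49 88], head=2, tail=2, size=3
read(): buf=[6 49 _], head=0, tail=2, size=2
write(43): buf=[6 49 43], head=0, tail=0, size=3
read(): buf=[_ 49 43], head=1, tail=0, size=2
write(65): buf=[65 49 43], head=1, tail=1, size=3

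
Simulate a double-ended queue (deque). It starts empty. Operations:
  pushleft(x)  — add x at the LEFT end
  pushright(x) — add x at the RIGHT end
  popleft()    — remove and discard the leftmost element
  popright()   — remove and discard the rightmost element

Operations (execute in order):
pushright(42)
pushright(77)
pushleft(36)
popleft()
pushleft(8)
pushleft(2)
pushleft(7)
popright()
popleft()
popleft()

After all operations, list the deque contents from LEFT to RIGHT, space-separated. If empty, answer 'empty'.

pushright(42): [42]
pushright(77): [42, 77]
pushleft(36): [36, 42, 77]
popleft(): [42, 77]
pushleft(8): [8, 42, 77]
pushleft(2): [2, 8, 42, 77]
pushleft(7): [7, 2, 8, 42, 77]
popright(): [7, 2, 8, 42]
popleft(): [2, 8, 42]
popleft(): [8, 42]

Answer: 8 42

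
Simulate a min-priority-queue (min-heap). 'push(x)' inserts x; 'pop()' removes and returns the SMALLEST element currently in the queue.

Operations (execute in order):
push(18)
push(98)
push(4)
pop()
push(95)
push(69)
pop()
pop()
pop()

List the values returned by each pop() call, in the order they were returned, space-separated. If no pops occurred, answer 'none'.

Answer: 4 18 69 95

Derivation:
push(18): heap contents = [18]
push(98): heap contents = [18, 98]
push(4): heap contents = [4, 18, 98]
pop() → 4: heap contents = [18, 98]
push(95): heap contents = [18, 95, 98]
push(69): heap contents = [18, 69, 95, 98]
pop() → 18: heap contents = [69, 95, 98]
pop() → 69: heap contents = [95, 98]
pop() → 95: heap contents = [98]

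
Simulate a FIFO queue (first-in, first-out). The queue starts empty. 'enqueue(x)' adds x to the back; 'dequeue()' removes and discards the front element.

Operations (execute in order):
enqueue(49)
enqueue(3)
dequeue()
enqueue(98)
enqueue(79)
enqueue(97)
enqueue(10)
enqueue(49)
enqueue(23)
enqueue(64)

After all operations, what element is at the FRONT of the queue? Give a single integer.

Answer: 3

Derivation:
enqueue(49): queue = [49]
enqueue(3): queue = [49, 3]
dequeue(): queue = [3]
enqueue(98): queue = [3, 98]
enqueue(79): queue = [3, 98, 79]
enqueue(97): queue = [3, 98, 79, 97]
enqueue(10): queue = [3, 98, 79, 97, 10]
enqueue(49): queue = [3, 98, 79, 97, 10, 49]
enqueue(23): queue = [3, 98, 79, 97, 10, 49, 23]
enqueue(64): queue = [3, 98, 79, 97, 10, 49, 23, 64]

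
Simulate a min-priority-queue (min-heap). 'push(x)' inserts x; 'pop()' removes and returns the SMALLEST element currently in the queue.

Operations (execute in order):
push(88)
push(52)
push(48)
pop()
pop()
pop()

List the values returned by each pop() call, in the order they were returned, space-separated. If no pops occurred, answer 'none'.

Answer: 48 52 88

Derivation:
push(88): heap contents = [88]
push(52): heap contents = [52, 88]
push(48): heap contents = [48, 52, 88]
pop() → 48: heap contents = [52, 88]
pop() → 52: heap contents = [88]
pop() → 88: heap contents = []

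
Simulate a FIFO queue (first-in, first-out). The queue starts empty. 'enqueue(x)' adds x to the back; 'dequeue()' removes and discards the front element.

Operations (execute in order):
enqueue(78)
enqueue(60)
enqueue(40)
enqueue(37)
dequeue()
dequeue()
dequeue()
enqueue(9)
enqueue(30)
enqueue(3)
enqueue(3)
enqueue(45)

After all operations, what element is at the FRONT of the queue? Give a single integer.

Answer: 37

Derivation:
enqueue(78): queue = [78]
enqueue(60): queue = [78, 60]
enqueue(40): queue = [78, 60, 40]
enqueue(37): queue = [78, 60, 40, 37]
dequeue(): queue = [60, 40, 37]
dequeue(): queue = [40, 37]
dequeue(): queue = [37]
enqueue(9): queue = [37, 9]
enqueue(30): queue = [37, 9, 30]
enqueue(3): queue = [37, 9, 30, 3]
enqueue(3): queue = [37, 9, 30, 3, 3]
enqueue(45): queue = [37, 9, 30, 3, 3, 45]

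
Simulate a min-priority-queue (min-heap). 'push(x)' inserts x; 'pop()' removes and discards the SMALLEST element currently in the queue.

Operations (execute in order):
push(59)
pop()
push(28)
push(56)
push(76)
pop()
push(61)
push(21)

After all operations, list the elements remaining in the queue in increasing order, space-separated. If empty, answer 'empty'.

push(59): heap contents = [59]
pop() → 59: heap contents = []
push(28): heap contents = [28]
push(56): heap contents = [28, 56]
push(76): heap contents = [28, 56, 76]
pop() → 28: heap contents = [56, 76]
push(61): heap contents = [56, 61, 76]
push(21): heap contents = [21, 56, 61, 76]

Answer: 21 56 61 76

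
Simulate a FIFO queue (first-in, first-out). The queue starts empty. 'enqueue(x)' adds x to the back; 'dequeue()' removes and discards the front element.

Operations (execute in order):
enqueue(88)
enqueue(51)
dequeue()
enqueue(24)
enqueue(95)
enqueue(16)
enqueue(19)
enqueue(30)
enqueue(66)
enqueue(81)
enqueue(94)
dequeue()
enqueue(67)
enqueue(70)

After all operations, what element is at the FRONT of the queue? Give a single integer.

Answer: 24

Derivation:
enqueue(88): queue = [88]
enqueue(51): queue = [88, 51]
dequeue(): queue = [51]
enqueue(24): queue = [51, 24]
enqueue(95): queue = [51, 24, 95]
enqueue(16): queue = [51, 24, 95, 16]
enqueue(19): queue = [51, 24, 95, 16, 19]
enqueue(30): queue = [51, 24, 95, 16, 19, 30]
enqueue(66): queue = [51, 24, 95, 16, 19, 30, 66]
enqueue(81): queue = [51, 24, 95, 16, 19, 30, 66, 81]
enqueue(94): queue = [51, 24, 95, 16, 19, 30, 66, 81, 94]
dequeue(): queue = [24, 95, 16, 19, 30, 66, 81, 94]
enqueue(67): queue = [24, 95, 16, 19, 30, 66, 81, 94, 67]
enqueue(70): queue = [24, 95, 16, 19, 30, 66, 81, 94, 67, 70]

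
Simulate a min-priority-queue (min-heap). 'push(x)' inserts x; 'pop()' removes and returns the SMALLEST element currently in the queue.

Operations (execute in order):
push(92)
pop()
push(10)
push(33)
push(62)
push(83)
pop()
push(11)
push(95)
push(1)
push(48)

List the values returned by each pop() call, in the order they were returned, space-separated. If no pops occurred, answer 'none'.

push(92): heap contents = [92]
pop() → 92: heap contents = []
push(10): heap contents = [10]
push(33): heap contents = [10, 33]
push(62): heap contents = [10, 33, 62]
push(83): heap contents = [10, 33, 62, 83]
pop() → 10: heap contents = [33, 62, 83]
push(11): heap contents = [11, 33, 62, 83]
push(95): heap contents = [11, 33, 62, 83, 95]
push(1): heap contents = [1, 11, 33, 62, 83, 95]
push(48): heap contents = [1, 11, 33, 48, 62, 83, 95]

Answer: 92 10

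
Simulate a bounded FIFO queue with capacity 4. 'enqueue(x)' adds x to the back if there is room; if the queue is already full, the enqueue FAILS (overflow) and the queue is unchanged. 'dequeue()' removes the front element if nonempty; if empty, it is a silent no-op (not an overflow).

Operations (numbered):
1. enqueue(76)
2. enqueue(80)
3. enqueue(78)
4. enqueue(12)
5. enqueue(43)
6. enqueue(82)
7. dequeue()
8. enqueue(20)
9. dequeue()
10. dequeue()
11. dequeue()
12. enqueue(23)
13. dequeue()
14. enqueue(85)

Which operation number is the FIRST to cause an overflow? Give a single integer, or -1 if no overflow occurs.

Answer: 5

Derivation:
1. enqueue(76): size=1
2. enqueue(80): size=2
3. enqueue(78): size=3
4. enqueue(12): size=4
5. enqueue(43): size=4=cap → OVERFLOW (fail)
6. enqueue(82): size=4=cap → OVERFLOW (fail)
7. dequeue(): size=3
8. enqueue(20): size=4
9. dequeue(): size=3
10. dequeue(): size=2
11. dequeue(): size=1
12. enqueue(23): size=2
13. dequeue(): size=1
14. enqueue(85): size=2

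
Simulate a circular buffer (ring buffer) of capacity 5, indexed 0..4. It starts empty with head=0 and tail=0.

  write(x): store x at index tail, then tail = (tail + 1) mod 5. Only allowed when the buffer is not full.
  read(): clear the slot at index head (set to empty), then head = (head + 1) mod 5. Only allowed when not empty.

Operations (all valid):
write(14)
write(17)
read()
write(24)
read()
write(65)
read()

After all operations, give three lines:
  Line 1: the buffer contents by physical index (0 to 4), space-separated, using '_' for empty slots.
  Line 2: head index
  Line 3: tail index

Answer: _ _ _ 65 _
3
4

Derivation:
write(14): buf=[14 _ _ _ _], head=0, tail=1, size=1
write(17): buf=[14 17 _ _ _], head=0, tail=2, size=2
read(): buf=[_ 17 _ _ _], head=1, tail=2, size=1
write(24): buf=[_ 17 24 _ _], head=1, tail=3, size=2
read(): buf=[_ _ 24 _ _], head=2, tail=3, size=1
write(65): buf=[_ _ 24 65 _], head=2, tail=4, size=2
read(): buf=[_ _ _ 65 _], head=3, tail=4, size=1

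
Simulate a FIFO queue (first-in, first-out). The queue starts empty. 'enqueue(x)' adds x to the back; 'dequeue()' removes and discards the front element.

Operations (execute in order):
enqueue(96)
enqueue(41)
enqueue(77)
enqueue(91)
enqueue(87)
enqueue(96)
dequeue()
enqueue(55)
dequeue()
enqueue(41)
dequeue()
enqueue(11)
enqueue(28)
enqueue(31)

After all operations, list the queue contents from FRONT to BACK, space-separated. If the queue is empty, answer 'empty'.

Answer: 91 87 96 55 41 11 28 31

Derivation:
enqueue(96): [96]
enqueue(41): [96, 41]
enqueue(77): [96, 41, 77]
enqueue(91): [96, 41, 77, 91]
enqueue(87): [96, 41, 77, 91, 87]
enqueue(96): [96, 41, 77, 91, 87, 96]
dequeue(): [41, 77, 91, 87, 96]
enqueue(55): [41, 77, 91, 87, 96, 55]
dequeue(): [77, 91, 87, 96, 55]
enqueue(41): [77, 91, 87, 96, 55, 41]
dequeue(): [91, 87, 96, 55, 41]
enqueue(11): [91, 87, 96, 55, 41, 11]
enqueue(28): [91, 87, 96, 55, 41, 11, 28]
enqueue(31): [91, 87, 96, 55, 41, 11, 28, 31]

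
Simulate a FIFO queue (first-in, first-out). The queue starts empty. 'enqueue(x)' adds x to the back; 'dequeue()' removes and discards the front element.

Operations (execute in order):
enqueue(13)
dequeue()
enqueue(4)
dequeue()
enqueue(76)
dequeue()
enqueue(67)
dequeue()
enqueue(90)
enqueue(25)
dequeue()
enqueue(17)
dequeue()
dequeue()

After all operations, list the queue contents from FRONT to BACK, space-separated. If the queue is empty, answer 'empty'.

enqueue(13): [13]
dequeue(): []
enqueue(4): [4]
dequeue(): []
enqueue(76): [76]
dequeue(): []
enqueue(67): [67]
dequeue(): []
enqueue(90): [90]
enqueue(25): [90, 25]
dequeue(): [25]
enqueue(17): [25, 17]
dequeue(): [17]
dequeue(): []

Answer: empty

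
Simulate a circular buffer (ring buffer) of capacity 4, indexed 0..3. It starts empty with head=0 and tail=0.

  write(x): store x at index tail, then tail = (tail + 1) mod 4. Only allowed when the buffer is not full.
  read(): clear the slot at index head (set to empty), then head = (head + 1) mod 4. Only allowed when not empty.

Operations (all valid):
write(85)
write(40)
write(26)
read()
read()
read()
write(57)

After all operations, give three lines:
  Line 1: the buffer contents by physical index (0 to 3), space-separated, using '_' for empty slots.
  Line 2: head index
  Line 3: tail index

write(85): buf=[85 _ _ _], head=0, tail=1, size=1
write(40): buf=[85 40 _ _], head=0, tail=2, size=2
write(26): buf=[85 40 26 _], head=0, tail=3, size=3
read(): buf=[_ 40 26 _], head=1, tail=3, size=2
read(): buf=[_ _ 26 _], head=2, tail=3, size=1
read(): buf=[_ _ _ _], head=3, tail=3, size=0
write(57): buf=[_ _ _ 57], head=3, tail=0, size=1

Answer: _ _ _ 57
3
0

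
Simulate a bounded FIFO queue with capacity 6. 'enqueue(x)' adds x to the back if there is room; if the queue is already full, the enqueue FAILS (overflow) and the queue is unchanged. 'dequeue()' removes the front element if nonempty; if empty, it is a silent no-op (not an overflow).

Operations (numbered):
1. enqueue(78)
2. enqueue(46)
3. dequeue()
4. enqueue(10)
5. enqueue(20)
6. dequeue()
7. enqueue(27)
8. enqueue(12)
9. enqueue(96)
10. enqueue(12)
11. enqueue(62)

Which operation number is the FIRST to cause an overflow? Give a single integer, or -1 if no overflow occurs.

1. enqueue(78): size=1
2. enqueue(46): size=2
3. dequeue(): size=1
4. enqueue(10): size=2
5. enqueue(20): size=3
6. dequeue(): size=2
7. enqueue(27): size=3
8. enqueue(12): size=4
9. enqueue(96): size=5
10. enqueue(12): size=6
11. enqueue(62): size=6=cap → OVERFLOW (fail)

Answer: 11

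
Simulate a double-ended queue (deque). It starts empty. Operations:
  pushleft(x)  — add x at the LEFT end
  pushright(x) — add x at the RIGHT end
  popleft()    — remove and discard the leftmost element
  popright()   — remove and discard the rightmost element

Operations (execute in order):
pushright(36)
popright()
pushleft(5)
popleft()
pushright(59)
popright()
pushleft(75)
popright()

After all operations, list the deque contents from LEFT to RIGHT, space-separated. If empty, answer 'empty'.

Answer: empty

Derivation:
pushright(36): [36]
popright(): []
pushleft(5): [5]
popleft(): []
pushright(59): [59]
popright(): []
pushleft(75): [75]
popright(): []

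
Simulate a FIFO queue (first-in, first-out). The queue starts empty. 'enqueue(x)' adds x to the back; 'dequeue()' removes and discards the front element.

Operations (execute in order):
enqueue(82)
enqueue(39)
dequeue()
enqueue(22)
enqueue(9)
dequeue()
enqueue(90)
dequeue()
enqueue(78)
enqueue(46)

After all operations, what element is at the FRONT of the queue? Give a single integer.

Answer: 9

Derivation:
enqueue(82): queue = [82]
enqueue(39): queue = [82, 39]
dequeue(): queue = [39]
enqueue(22): queue = [39, 22]
enqueue(9): queue = [39, 22, 9]
dequeue(): queue = [22, 9]
enqueue(90): queue = [22, 9, 90]
dequeue(): queue = [9, 90]
enqueue(78): queue = [9, 90, 78]
enqueue(46): queue = [9, 90, 78, 46]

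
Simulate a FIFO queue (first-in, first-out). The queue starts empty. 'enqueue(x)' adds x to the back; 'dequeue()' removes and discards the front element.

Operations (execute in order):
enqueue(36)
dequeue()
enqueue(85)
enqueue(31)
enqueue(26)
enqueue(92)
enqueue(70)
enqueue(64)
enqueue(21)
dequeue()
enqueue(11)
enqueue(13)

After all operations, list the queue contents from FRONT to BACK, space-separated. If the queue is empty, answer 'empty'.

enqueue(36): [36]
dequeue(): []
enqueue(85): [85]
enqueue(31): [85, 31]
enqueue(26): [85, 31, 26]
enqueue(92): [85, 31, 26, 92]
enqueue(70): [85, 31, 26, 92, 70]
enqueue(64): [85, 31, 26, 92, 70, 64]
enqueue(21): [85, 31, 26, 92, 70, 64, 21]
dequeue(): [31, 26, 92, 70, 64, 21]
enqueue(11): [31, 26, 92, 70, 64, 21, 11]
enqueue(13): [31, 26, 92, 70, 64, 21, 11, 13]

Answer: 31 26 92 70 64 21 11 13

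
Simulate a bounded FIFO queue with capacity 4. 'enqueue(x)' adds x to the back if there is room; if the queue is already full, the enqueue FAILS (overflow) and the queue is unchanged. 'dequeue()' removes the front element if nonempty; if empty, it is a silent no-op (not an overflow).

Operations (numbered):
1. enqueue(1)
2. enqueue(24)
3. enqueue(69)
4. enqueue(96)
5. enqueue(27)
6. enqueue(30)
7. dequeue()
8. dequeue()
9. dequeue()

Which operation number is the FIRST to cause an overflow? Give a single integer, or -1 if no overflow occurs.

Answer: 5

Derivation:
1. enqueue(1): size=1
2. enqueue(24): size=2
3. enqueue(69): size=3
4. enqueue(96): size=4
5. enqueue(27): size=4=cap → OVERFLOW (fail)
6. enqueue(30): size=4=cap → OVERFLOW (fail)
7. dequeue(): size=3
8. dequeue(): size=2
9. dequeue(): size=1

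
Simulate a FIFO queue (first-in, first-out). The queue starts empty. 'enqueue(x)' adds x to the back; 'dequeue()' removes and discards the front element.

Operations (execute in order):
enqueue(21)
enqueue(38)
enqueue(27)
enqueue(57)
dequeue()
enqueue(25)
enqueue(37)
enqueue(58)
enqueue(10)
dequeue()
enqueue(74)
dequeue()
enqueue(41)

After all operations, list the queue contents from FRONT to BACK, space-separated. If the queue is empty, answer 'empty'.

Answer: 57 25 37 58 10 74 41

Derivation:
enqueue(21): [21]
enqueue(38): [21, 38]
enqueue(27): [21, 38, 27]
enqueue(57): [21, 38, 27, 57]
dequeue(): [38, 27, 57]
enqueue(25): [38, 27, 57, 25]
enqueue(37): [38, 27, 57, 25, 37]
enqueue(58): [38, 27, 57, 25, 37, 58]
enqueue(10): [38, 27, 57, 25, 37, 58, 10]
dequeue(): [27, 57, 25, 37, 58, 10]
enqueue(74): [27, 57, 25, 37, 58, 10, 74]
dequeue(): [57, 25, 37, 58, 10, 74]
enqueue(41): [57, 25, 37, 58, 10, 74, 41]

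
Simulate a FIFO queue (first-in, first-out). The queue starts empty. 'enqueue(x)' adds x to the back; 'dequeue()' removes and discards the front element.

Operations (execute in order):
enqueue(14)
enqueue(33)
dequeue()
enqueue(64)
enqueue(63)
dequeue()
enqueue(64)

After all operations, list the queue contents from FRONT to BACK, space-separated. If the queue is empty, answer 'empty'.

Answer: 64 63 64

Derivation:
enqueue(14): [14]
enqueue(33): [14, 33]
dequeue(): [33]
enqueue(64): [33, 64]
enqueue(63): [33, 64, 63]
dequeue(): [64, 63]
enqueue(64): [64, 63, 64]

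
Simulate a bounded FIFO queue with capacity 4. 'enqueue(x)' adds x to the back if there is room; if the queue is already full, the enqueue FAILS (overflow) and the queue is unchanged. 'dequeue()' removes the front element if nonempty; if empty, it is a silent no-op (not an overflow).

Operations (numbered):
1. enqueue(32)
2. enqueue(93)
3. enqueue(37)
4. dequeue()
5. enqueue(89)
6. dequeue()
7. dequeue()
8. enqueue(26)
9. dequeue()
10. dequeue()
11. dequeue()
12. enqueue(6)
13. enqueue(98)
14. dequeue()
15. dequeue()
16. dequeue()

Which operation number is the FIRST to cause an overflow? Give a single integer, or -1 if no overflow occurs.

1. enqueue(32): size=1
2. enqueue(93): size=2
3. enqueue(37): size=3
4. dequeue(): size=2
5. enqueue(89): size=3
6. dequeue(): size=2
7. dequeue(): size=1
8. enqueue(26): size=2
9. dequeue(): size=1
10. dequeue(): size=0
11. dequeue(): empty, no-op, size=0
12. enqueue(6): size=1
13. enqueue(98): size=2
14. dequeue(): size=1
15. dequeue(): size=0
16. dequeue(): empty, no-op, size=0

Answer: -1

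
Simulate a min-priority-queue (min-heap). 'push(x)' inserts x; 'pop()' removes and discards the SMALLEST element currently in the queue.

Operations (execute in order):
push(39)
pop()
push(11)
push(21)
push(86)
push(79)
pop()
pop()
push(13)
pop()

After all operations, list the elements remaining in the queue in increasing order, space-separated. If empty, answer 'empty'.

push(39): heap contents = [39]
pop() → 39: heap contents = []
push(11): heap contents = [11]
push(21): heap contents = [11, 21]
push(86): heap contents = [11, 21, 86]
push(79): heap contents = [11, 21, 79, 86]
pop() → 11: heap contents = [21, 79, 86]
pop() → 21: heap contents = [79, 86]
push(13): heap contents = [13, 79, 86]
pop() → 13: heap contents = [79, 86]

Answer: 79 86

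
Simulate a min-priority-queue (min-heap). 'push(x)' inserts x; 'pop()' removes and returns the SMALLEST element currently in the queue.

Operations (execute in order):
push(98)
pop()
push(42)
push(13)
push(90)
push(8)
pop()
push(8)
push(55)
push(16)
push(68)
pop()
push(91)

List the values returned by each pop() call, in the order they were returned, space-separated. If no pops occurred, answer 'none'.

Answer: 98 8 8

Derivation:
push(98): heap contents = [98]
pop() → 98: heap contents = []
push(42): heap contents = [42]
push(13): heap contents = [13, 42]
push(90): heap contents = [13, 42, 90]
push(8): heap contents = [8, 13, 42, 90]
pop() → 8: heap contents = [13, 42, 90]
push(8): heap contents = [8, 13, 42, 90]
push(55): heap contents = [8, 13, 42, 55, 90]
push(16): heap contents = [8, 13, 16, 42, 55, 90]
push(68): heap contents = [8, 13, 16, 42, 55, 68, 90]
pop() → 8: heap contents = [13, 16, 42, 55, 68, 90]
push(91): heap contents = [13, 16, 42, 55, 68, 90, 91]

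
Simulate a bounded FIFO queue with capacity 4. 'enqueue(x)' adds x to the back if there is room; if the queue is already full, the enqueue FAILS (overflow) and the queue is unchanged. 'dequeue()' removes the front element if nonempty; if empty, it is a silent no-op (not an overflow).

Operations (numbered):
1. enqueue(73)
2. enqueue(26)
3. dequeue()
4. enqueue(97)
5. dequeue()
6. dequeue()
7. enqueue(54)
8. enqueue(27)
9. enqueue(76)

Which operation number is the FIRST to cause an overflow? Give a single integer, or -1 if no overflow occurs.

1. enqueue(73): size=1
2. enqueue(26): size=2
3. dequeue(): size=1
4. enqueue(97): size=2
5. dequeue(): size=1
6. dequeue(): size=0
7. enqueue(54): size=1
8. enqueue(27): size=2
9. enqueue(76): size=3

Answer: -1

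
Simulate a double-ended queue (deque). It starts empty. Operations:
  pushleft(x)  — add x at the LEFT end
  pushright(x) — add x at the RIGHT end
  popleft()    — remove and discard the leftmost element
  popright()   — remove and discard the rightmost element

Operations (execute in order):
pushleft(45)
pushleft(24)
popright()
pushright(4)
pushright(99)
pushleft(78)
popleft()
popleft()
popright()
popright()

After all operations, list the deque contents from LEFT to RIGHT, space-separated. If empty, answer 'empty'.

Answer: empty

Derivation:
pushleft(45): [45]
pushleft(24): [24, 45]
popright(): [24]
pushright(4): [24, 4]
pushright(99): [24, 4, 99]
pushleft(78): [78, 24, 4, 99]
popleft(): [24, 4, 99]
popleft(): [4, 99]
popright(): [4]
popright(): []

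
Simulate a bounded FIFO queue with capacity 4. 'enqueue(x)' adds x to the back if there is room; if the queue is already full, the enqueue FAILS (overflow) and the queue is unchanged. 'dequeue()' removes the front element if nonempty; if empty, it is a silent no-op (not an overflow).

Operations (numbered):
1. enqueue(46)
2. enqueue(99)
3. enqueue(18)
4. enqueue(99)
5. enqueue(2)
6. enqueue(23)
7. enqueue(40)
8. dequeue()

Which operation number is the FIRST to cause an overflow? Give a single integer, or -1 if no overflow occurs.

1. enqueue(46): size=1
2. enqueue(99): size=2
3. enqueue(18): size=3
4. enqueue(99): size=4
5. enqueue(2): size=4=cap → OVERFLOW (fail)
6. enqueue(23): size=4=cap → OVERFLOW (fail)
7. enqueue(40): size=4=cap → OVERFLOW (fail)
8. dequeue(): size=3

Answer: 5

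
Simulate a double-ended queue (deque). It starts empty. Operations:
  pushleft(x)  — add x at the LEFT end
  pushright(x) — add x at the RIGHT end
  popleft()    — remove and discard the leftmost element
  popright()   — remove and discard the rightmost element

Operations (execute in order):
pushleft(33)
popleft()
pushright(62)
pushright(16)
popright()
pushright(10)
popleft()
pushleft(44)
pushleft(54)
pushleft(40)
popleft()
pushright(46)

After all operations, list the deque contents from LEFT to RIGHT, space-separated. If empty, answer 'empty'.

Answer: 54 44 10 46

Derivation:
pushleft(33): [33]
popleft(): []
pushright(62): [62]
pushright(16): [62, 16]
popright(): [62]
pushright(10): [62, 10]
popleft(): [10]
pushleft(44): [44, 10]
pushleft(54): [54, 44, 10]
pushleft(40): [40, 54, 44, 10]
popleft(): [54, 44, 10]
pushright(46): [54, 44, 10, 46]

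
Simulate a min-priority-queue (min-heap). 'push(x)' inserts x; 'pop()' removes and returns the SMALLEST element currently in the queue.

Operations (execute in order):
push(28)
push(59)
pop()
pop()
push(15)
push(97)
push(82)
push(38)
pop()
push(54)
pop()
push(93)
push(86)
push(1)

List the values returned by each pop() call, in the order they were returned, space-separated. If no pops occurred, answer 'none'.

push(28): heap contents = [28]
push(59): heap contents = [28, 59]
pop() → 28: heap contents = [59]
pop() → 59: heap contents = []
push(15): heap contents = [15]
push(97): heap contents = [15, 97]
push(82): heap contents = [15, 82, 97]
push(38): heap contents = [15, 38, 82, 97]
pop() → 15: heap contents = [38, 82, 97]
push(54): heap contents = [38, 54, 82, 97]
pop() → 38: heap contents = [54, 82, 97]
push(93): heap contents = [54, 82, 93, 97]
push(86): heap contents = [54, 82, 86, 93, 97]
push(1): heap contents = [1, 54, 82, 86, 93, 97]

Answer: 28 59 15 38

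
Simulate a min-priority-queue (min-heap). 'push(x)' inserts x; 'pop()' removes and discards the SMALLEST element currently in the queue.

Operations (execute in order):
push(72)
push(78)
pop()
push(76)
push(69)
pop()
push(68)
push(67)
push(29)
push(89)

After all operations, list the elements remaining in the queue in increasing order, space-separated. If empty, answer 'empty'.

Answer: 29 67 68 76 78 89

Derivation:
push(72): heap contents = [72]
push(78): heap contents = [72, 78]
pop() → 72: heap contents = [78]
push(76): heap contents = [76, 78]
push(69): heap contents = [69, 76, 78]
pop() → 69: heap contents = [76, 78]
push(68): heap contents = [68, 76, 78]
push(67): heap contents = [67, 68, 76, 78]
push(29): heap contents = [29, 67, 68, 76, 78]
push(89): heap contents = [29, 67, 68, 76, 78, 89]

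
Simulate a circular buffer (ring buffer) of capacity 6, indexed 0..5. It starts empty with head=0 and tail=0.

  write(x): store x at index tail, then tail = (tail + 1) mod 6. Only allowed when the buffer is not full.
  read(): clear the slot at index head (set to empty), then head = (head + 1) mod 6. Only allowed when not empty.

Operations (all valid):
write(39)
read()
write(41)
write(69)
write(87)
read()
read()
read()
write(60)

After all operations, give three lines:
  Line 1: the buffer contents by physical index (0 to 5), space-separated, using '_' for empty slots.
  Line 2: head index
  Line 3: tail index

Answer: _ _ _ _ 60 _
4
5

Derivation:
write(39): buf=[39 _ _ _ _ _], head=0, tail=1, size=1
read(): buf=[_ _ _ _ _ _], head=1, tail=1, size=0
write(41): buf=[_ 41 _ _ _ _], head=1, tail=2, size=1
write(69): buf=[_ 41 69 _ _ _], head=1, tail=3, size=2
write(87): buf=[_ 41 69 87 _ _], head=1, tail=4, size=3
read(): buf=[_ _ 69 87 _ _], head=2, tail=4, size=2
read(): buf=[_ _ _ 87 _ _], head=3, tail=4, size=1
read(): buf=[_ _ _ _ _ _], head=4, tail=4, size=0
write(60): buf=[_ _ _ _ 60 _], head=4, tail=5, size=1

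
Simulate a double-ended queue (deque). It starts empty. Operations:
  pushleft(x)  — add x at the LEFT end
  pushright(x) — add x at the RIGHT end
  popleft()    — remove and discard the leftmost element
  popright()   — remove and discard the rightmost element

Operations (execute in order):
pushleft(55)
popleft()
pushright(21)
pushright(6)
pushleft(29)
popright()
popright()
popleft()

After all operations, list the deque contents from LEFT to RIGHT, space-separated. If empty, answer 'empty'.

Answer: empty

Derivation:
pushleft(55): [55]
popleft(): []
pushright(21): [21]
pushright(6): [21, 6]
pushleft(29): [29, 21, 6]
popright(): [29, 21]
popright(): [29]
popleft(): []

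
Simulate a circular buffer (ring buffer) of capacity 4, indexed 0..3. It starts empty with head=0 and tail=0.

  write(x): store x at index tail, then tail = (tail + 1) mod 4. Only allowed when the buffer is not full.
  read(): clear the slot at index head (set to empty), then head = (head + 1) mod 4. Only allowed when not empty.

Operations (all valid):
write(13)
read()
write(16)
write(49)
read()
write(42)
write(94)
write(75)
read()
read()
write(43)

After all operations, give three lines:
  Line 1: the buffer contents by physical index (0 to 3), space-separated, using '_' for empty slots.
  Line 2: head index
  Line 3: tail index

Answer: 94 75 43 _
0
3

Derivation:
write(13): buf=[13 _ _ _], head=0, tail=1, size=1
read(): buf=[_ _ _ _], head=1, tail=1, size=0
write(16): buf=[_ 16 _ _], head=1, tail=2, size=1
write(49): buf=[_ 16 49 _], head=1, tail=3, size=2
read(): buf=[_ _ 49 _], head=2, tail=3, size=1
write(42): buf=[_ _ 49 42], head=2, tail=0, size=2
write(94): buf=[94 _ 49 42], head=2, tail=1, size=3
write(75): buf=[94 75 49 42], head=2, tail=2, size=4
read(): buf=[94 75 _ 42], head=3, tail=2, size=3
read(): buf=[94 75 _ _], head=0, tail=2, size=2
write(43): buf=[94 75 43 _], head=0, tail=3, size=3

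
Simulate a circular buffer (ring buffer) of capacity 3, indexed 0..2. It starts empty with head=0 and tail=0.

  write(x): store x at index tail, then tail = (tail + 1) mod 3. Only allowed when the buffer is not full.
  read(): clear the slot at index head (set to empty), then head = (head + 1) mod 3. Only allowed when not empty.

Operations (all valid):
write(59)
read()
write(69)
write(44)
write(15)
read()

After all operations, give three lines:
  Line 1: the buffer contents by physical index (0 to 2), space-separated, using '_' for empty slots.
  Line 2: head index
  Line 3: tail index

Answer: 15 _ 44
2
1

Derivation:
write(59): buf=[59 _ _], head=0, tail=1, size=1
read(): buf=[_ _ _], head=1, tail=1, size=0
write(69): buf=[_ 69 _], head=1, tail=2, size=1
write(44): buf=[_ 69 44], head=1, tail=0, size=2
write(15): buf=[15 69 44], head=1, tail=1, size=3
read(): buf=[15 _ 44], head=2, tail=1, size=2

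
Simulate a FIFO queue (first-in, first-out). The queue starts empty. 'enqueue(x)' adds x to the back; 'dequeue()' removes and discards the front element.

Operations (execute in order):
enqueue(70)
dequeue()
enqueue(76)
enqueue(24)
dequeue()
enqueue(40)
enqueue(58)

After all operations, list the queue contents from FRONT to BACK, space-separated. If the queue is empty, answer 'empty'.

enqueue(70): [70]
dequeue(): []
enqueue(76): [76]
enqueue(24): [76, 24]
dequeue(): [24]
enqueue(40): [24, 40]
enqueue(58): [24, 40, 58]

Answer: 24 40 58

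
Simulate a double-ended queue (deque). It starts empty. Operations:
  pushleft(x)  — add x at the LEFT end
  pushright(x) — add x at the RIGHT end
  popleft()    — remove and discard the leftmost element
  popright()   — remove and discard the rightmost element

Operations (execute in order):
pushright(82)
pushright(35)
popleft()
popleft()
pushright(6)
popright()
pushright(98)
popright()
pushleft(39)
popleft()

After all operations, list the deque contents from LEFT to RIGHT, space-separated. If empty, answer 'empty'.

pushright(82): [82]
pushright(35): [82, 35]
popleft(): [35]
popleft(): []
pushright(6): [6]
popright(): []
pushright(98): [98]
popright(): []
pushleft(39): [39]
popleft(): []

Answer: empty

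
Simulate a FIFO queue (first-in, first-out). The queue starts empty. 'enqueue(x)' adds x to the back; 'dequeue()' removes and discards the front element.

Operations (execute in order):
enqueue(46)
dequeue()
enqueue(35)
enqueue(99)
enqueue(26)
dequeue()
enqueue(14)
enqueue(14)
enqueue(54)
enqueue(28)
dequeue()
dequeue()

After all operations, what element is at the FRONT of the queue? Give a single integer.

enqueue(46): queue = [46]
dequeue(): queue = []
enqueue(35): queue = [35]
enqueue(99): queue = [35, 99]
enqueue(26): queue = [35, 99, 26]
dequeue(): queue = [99, 26]
enqueue(14): queue = [99, 26, 14]
enqueue(14): queue = [99, 26, 14, 14]
enqueue(54): queue = [99, 26, 14, 14, 54]
enqueue(28): queue = [99, 26, 14, 14, 54, 28]
dequeue(): queue = [26, 14, 14, 54, 28]
dequeue(): queue = [14, 14, 54, 28]

Answer: 14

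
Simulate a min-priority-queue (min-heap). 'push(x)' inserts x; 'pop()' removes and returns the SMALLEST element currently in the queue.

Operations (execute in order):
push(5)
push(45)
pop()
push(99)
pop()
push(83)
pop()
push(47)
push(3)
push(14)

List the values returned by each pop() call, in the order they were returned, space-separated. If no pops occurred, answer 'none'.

push(5): heap contents = [5]
push(45): heap contents = [5, 45]
pop() → 5: heap contents = [45]
push(99): heap contents = [45, 99]
pop() → 45: heap contents = [99]
push(83): heap contents = [83, 99]
pop() → 83: heap contents = [99]
push(47): heap contents = [47, 99]
push(3): heap contents = [3, 47, 99]
push(14): heap contents = [3, 14, 47, 99]

Answer: 5 45 83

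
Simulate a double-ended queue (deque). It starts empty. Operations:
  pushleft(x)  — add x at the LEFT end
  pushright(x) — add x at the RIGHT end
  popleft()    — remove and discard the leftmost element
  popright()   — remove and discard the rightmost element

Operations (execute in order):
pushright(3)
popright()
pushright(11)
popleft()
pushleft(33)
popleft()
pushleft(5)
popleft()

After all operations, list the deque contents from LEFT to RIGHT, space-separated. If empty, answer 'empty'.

pushright(3): [3]
popright(): []
pushright(11): [11]
popleft(): []
pushleft(33): [33]
popleft(): []
pushleft(5): [5]
popleft(): []

Answer: empty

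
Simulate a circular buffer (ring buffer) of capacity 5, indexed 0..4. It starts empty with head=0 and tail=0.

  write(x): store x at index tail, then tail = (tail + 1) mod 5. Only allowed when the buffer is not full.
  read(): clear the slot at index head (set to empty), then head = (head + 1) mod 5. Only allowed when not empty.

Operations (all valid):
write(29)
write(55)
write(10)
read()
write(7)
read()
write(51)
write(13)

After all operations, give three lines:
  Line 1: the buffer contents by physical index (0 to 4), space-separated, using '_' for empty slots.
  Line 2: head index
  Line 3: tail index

write(29): buf=[29 _ _ _ _], head=0, tail=1, size=1
write(55): buf=[29 55 _ _ _], head=0, tail=2, size=2
write(10): buf=[29 55 10 _ _], head=0, tail=3, size=3
read(): buf=[_ 55 10 _ _], head=1, tail=3, size=2
write(7): buf=[_ 55 10 7 _], head=1, tail=4, size=3
read(): buf=[_ _ 10 7 _], head=2, tail=4, size=2
write(51): buf=[_ _ 10 7 51], head=2, tail=0, size=3
write(13): buf=[13 _ 10 7 51], head=2, tail=1, size=4

Answer: 13 _ 10 7 51
2
1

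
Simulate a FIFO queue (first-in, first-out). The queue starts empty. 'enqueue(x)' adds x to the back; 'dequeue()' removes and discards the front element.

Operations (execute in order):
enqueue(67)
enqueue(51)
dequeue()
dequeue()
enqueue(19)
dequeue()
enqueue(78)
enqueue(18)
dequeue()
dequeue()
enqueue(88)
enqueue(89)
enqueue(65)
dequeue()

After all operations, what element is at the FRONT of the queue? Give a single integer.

Answer: 89

Derivation:
enqueue(67): queue = [67]
enqueue(51): queue = [67, 51]
dequeue(): queue = [51]
dequeue(): queue = []
enqueue(19): queue = [19]
dequeue(): queue = []
enqueue(78): queue = [78]
enqueue(18): queue = [78, 18]
dequeue(): queue = [18]
dequeue(): queue = []
enqueue(88): queue = [88]
enqueue(89): queue = [88, 89]
enqueue(65): queue = [88, 89, 65]
dequeue(): queue = [89, 65]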